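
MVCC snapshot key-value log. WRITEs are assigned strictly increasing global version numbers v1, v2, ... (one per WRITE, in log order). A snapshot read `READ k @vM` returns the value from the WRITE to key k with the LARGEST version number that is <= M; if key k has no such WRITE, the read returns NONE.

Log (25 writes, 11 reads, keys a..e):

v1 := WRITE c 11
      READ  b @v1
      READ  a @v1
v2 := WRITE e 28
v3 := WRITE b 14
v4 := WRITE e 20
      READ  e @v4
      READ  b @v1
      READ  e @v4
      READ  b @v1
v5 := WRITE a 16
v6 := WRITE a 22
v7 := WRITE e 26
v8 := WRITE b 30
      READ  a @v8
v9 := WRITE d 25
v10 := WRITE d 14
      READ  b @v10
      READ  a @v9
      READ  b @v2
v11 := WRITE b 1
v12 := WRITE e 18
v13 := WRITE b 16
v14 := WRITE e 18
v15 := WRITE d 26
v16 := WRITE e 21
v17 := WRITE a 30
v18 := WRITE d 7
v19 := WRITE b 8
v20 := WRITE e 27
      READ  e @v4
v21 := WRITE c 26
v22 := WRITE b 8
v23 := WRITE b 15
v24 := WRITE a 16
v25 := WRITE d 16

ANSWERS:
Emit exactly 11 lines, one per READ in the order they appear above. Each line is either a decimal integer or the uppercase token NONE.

v1: WRITE c=11  (c history now [(1, 11)])
READ b @v1: history=[] -> no version <= 1 -> NONE
READ a @v1: history=[] -> no version <= 1 -> NONE
v2: WRITE e=28  (e history now [(2, 28)])
v3: WRITE b=14  (b history now [(3, 14)])
v4: WRITE e=20  (e history now [(2, 28), (4, 20)])
READ e @v4: history=[(2, 28), (4, 20)] -> pick v4 -> 20
READ b @v1: history=[(3, 14)] -> no version <= 1 -> NONE
READ e @v4: history=[(2, 28), (4, 20)] -> pick v4 -> 20
READ b @v1: history=[(3, 14)] -> no version <= 1 -> NONE
v5: WRITE a=16  (a history now [(5, 16)])
v6: WRITE a=22  (a history now [(5, 16), (6, 22)])
v7: WRITE e=26  (e history now [(2, 28), (4, 20), (7, 26)])
v8: WRITE b=30  (b history now [(3, 14), (8, 30)])
READ a @v8: history=[(5, 16), (6, 22)] -> pick v6 -> 22
v9: WRITE d=25  (d history now [(9, 25)])
v10: WRITE d=14  (d history now [(9, 25), (10, 14)])
READ b @v10: history=[(3, 14), (8, 30)] -> pick v8 -> 30
READ a @v9: history=[(5, 16), (6, 22)] -> pick v6 -> 22
READ b @v2: history=[(3, 14), (8, 30)] -> no version <= 2 -> NONE
v11: WRITE b=1  (b history now [(3, 14), (8, 30), (11, 1)])
v12: WRITE e=18  (e history now [(2, 28), (4, 20), (7, 26), (12, 18)])
v13: WRITE b=16  (b history now [(3, 14), (8, 30), (11, 1), (13, 16)])
v14: WRITE e=18  (e history now [(2, 28), (4, 20), (7, 26), (12, 18), (14, 18)])
v15: WRITE d=26  (d history now [(9, 25), (10, 14), (15, 26)])
v16: WRITE e=21  (e history now [(2, 28), (4, 20), (7, 26), (12, 18), (14, 18), (16, 21)])
v17: WRITE a=30  (a history now [(5, 16), (6, 22), (17, 30)])
v18: WRITE d=7  (d history now [(9, 25), (10, 14), (15, 26), (18, 7)])
v19: WRITE b=8  (b history now [(3, 14), (8, 30), (11, 1), (13, 16), (19, 8)])
v20: WRITE e=27  (e history now [(2, 28), (4, 20), (7, 26), (12, 18), (14, 18), (16, 21), (20, 27)])
READ e @v4: history=[(2, 28), (4, 20), (7, 26), (12, 18), (14, 18), (16, 21), (20, 27)] -> pick v4 -> 20
v21: WRITE c=26  (c history now [(1, 11), (21, 26)])
v22: WRITE b=8  (b history now [(3, 14), (8, 30), (11, 1), (13, 16), (19, 8), (22, 8)])
v23: WRITE b=15  (b history now [(3, 14), (8, 30), (11, 1), (13, 16), (19, 8), (22, 8), (23, 15)])
v24: WRITE a=16  (a history now [(5, 16), (6, 22), (17, 30), (24, 16)])
v25: WRITE d=16  (d history now [(9, 25), (10, 14), (15, 26), (18, 7), (25, 16)])

Answer: NONE
NONE
20
NONE
20
NONE
22
30
22
NONE
20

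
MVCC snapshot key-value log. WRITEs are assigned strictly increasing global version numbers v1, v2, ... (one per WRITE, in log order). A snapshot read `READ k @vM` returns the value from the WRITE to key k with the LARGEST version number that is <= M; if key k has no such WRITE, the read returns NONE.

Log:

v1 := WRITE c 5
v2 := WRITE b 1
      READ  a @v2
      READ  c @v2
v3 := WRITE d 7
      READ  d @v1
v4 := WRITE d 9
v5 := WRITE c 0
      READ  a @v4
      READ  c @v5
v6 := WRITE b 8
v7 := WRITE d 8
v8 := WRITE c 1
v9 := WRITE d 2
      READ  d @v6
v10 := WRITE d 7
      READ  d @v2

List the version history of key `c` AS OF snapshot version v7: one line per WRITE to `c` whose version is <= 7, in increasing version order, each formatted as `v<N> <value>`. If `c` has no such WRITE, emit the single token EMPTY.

Answer: v1 5
v5 0

Derivation:
Scan writes for key=c with version <= 7:
  v1 WRITE c 5 -> keep
  v2 WRITE b 1 -> skip
  v3 WRITE d 7 -> skip
  v4 WRITE d 9 -> skip
  v5 WRITE c 0 -> keep
  v6 WRITE b 8 -> skip
  v7 WRITE d 8 -> skip
  v8 WRITE c 1 -> drop (> snap)
  v9 WRITE d 2 -> skip
  v10 WRITE d 7 -> skip
Collected: [(1, 5), (5, 0)]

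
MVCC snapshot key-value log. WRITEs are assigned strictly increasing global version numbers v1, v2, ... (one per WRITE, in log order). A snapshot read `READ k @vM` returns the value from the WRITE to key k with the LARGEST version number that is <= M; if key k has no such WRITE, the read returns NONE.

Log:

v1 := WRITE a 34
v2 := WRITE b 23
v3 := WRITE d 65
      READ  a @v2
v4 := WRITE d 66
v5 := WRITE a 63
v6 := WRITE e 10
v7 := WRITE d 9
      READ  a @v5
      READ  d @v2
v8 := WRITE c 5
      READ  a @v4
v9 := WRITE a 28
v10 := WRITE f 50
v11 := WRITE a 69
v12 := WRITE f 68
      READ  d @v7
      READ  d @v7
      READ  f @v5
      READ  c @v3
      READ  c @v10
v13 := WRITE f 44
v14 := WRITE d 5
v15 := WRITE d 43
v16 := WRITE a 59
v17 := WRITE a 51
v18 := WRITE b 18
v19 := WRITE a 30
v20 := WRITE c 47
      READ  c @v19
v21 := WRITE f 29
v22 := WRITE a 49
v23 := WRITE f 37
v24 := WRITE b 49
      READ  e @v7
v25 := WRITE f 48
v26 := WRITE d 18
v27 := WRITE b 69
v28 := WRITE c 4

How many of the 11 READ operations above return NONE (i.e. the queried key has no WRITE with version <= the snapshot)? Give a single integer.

Answer: 3

Derivation:
v1: WRITE a=34  (a history now [(1, 34)])
v2: WRITE b=23  (b history now [(2, 23)])
v3: WRITE d=65  (d history now [(3, 65)])
READ a @v2: history=[(1, 34)] -> pick v1 -> 34
v4: WRITE d=66  (d history now [(3, 65), (4, 66)])
v5: WRITE a=63  (a history now [(1, 34), (5, 63)])
v6: WRITE e=10  (e history now [(6, 10)])
v7: WRITE d=9  (d history now [(3, 65), (4, 66), (7, 9)])
READ a @v5: history=[(1, 34), (5, 63)] -> pick v5 -> 63
READ d @v2: history=[(3, 65), (4, 66), (7, 9)] -> no version <= 2 -> NONE
v8: WRITE c=5  (c history now [(8, 5)])
READ a @v4: history=[(1, 34), (5, 63)] -> pick v1 -> 34
v9: WRITE a=28  (a history now [(1, 34), (5, 63), (9, 28)])
v10: WRITE f=50  (f history now [(10, 50)])
v11: WRITE a=69  (a history now [(1, 34), (5, 63), (9, 28), (11, 69)])
v12: WRITE f=68  (f history now [(10, 50), (12, 68)])
READ d @v7: history=[(3, 65), (4, 66), (7, 9)] -> pick v7 -> 9
READ d @v7: history=[(3, 65), (4, 66), (7, 9)] -> pick v7 -> 9
READ f @v5: history=[(10, 50), (12, 68)] -> no version <= 5 -> NONE
READ c @v3: history=[(8, 5)] -> no version <= 3 -> NONE
READ c @v10: history=[(8, 5)] -> pick v8 -> 5
v13: WRITE f=44  (f history now [(10, 50), (12, 68), (13, 44)])
v14: WRITE d=5  (d history now [(3, 65), (4, 66), (7, 9), (14, 5)])
v15: WRITE d=43  (d history now [(3, 65), (4, 66), (7, 9), (14, 5), (15, 43)])
v16: WRITE a=59  (a history now [(1, 34), (5, 63), (9, 28), (11, 69), (16, 59)])
v17: WRITE a=51  (a history now [(1, 34), (5, 63), (9, 28), (11, 69), (16, 59), (17, 51)])
v18: WRITE b=18  (b history now [(2, 23), (18, 18)])
v19: WRITE a=30  (a history now [(1, 34), (5, 63), (9, 28), (11, 69), (16, 59), (17, 51), (19, 30)])
v20: WRITE c=47  (c history now [(8, 5), (20, 47)])
READ c @v19: history=[(8, 5), (20, 47)] -> pick v8 -> 5
v21: WRITE f=29  (f history now [(10, 50), (12, 68), (13, 44), (21, 29)])
v22: WRITE a=49  (a history now [(1, 34), (5, 63), (9, 28), (11, 69), (16, 59), (17, 51), (19, 30), (22, 49)])
v23: WRITE f=37  (f history now [(10, 50), (12, 68), (13, 44), (21, 29), (23, 37)])
v24: WRITE b=49  (b history now [(2, 23), (18, 18), (24, 49)])
READ e @v7: history=[(6, 10)] -> pick v6 -> 10
v25: WRITE f=48  (f history now [(10, 50), (12, 68), (13, 44), (21, 29), (23, 37), (25, 48)])
v26: WRITE d=18  (d history now [(3, 65), (4, 66), (7, 9), (14, 5), (15, 43), (26, 18)])
v27: WRITE b=69  (b history now [(2, 23), (18, 18), (24, 49), (27, 69)])
v28: WRITE c=4  (c history now [(8, 5), (20, 47), (28, 4)])
Read results in order: ['34', '63', 'NONE', '34', '9', '9', 'NONE', 'NONE', '5', '5', '10']
NONE count = 3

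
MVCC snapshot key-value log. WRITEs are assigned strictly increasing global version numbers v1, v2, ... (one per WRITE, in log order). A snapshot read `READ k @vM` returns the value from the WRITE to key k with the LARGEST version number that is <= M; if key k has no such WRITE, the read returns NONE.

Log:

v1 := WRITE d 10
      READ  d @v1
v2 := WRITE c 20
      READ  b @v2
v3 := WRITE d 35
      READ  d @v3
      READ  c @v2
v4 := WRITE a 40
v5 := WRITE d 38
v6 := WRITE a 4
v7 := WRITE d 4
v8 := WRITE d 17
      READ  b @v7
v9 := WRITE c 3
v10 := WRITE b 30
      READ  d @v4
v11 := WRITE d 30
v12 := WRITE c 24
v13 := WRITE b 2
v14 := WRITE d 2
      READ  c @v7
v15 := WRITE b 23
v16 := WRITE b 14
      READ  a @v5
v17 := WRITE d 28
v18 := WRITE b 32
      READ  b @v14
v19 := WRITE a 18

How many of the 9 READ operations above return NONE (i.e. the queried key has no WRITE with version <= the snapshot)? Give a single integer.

v1: WRITE d=10  (d history now [(1, 10)])
READ d @v1: history=[(1, 10)] -> pick v1 -> 10
v2: WRITE c=20  (c history now [(2, 20)])
READ b @v2: history=[] -> no version <= 2 -> NONE
v3: WRITE d=35  (d history now [(1, 10), (3, 35)])
READ d @v3: history=[(1, 10), (3, 35)] -> pick v3 -> 35
READ c @v2: history=[(2, 20)] -> pick v2 -> 20
v4: WRITE a=40  (a history now [(4, 40)])
v5: WRITE d=38  (d history now [(1, 10), (3, 35), (5, 38)])
v6: WRITE a=4  (a history now [(4, 40), (6, 4)])
v7: WRITE d=4  (d history now [(1, 10), (3, 35), (5, 38), (7, 4)])
v8: WRITE d=17  (d history now [(1, 10), (3, 35), (5, 38), (7, 4), (8, 17)])
READ b @v7: history=[] -> no version <= 7 -> NONE
v9: WRITE c=3  (c history now [(2, 20), (9, 3)])
v10: WRITE b=30  (b history now [(10, 30)])
READ d @v4: history=[(1, 10), (3, 35), (5, 38), (7, 4), (8, 17)] -> pick v3 -> 35
v11: WRITE d=30  (d history now [(1, 10), (3, 35), (5, 38), (7, 4), (8, 17), (11, 30)])
v12: WRITE c=24  (c history now [(2, 20), (9, 3), (12, 24)])
v13: WRITE b=2  (b history now [(10, 30), (13, 2)])
v14: WRITE d=2  (d history now [(1, 10), (3, 35), (5, 38), (7, 4), (8, 17), (11, 30), (14, 2)])
READ c @v7: history=[(2, 20), (9, 3), (12, 24)] -> pick v2 -> 20
v15: WRITE b=23  (b history now [(10, 30), (13, 2), (15, 23)])
v16: WRITE b=14  (b history now [(10, 30), (13, 2), (15, 23), (16, 14)])
READ a @v5: history=[(4, 40), (6, 4)] -> pick v4 -> 40
v17: WRITE d=28  (d history now [(1, 10), (3, 35), (5, 38), (7, 4), (8, 17), (11, 30), (14, 2), (17, 28)])
v18: WRITE b=32  (b history now [(10, 30), (13, 2), (15, 23), (16, 14), (18, 32)])
READ b @v14: history=[(10, 30), (13, 2), (15, 23), (16, 14), (18, 32)] -> pick v13 -> 2
v19: WRITE a=18  (a history now [(4, 40), (6, 4), (19, 18)])
Read results in order: ['10', 'NONE', '35', '20', 'NONE', '35', '20', '40', '2']
NONE count = 2

Answer: 2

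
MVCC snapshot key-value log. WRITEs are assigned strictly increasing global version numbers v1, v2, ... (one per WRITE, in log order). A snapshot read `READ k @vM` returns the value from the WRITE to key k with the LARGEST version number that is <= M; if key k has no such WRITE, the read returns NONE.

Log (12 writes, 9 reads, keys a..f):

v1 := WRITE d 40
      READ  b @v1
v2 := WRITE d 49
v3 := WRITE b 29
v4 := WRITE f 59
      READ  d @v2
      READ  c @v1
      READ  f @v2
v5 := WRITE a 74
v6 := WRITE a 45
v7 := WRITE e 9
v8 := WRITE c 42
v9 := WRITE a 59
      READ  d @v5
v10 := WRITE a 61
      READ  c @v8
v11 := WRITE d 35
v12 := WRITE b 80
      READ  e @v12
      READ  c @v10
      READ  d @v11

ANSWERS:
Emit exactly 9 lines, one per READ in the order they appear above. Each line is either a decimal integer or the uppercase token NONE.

Answer: NONE
49
NONE
NONE
49
42
9
42
35

Derivation:
v1: WRITE d=40  (d history now [(1, 40)])
READ b @v1: history=[] -> no version <= 1 -> NONE
v2: WRITE d=49  (d history now [(1, 40), (2, 49)])
v3: WRITE b=29  (b history now [(3, 29)])
v4: WRITE f=59  (f history now [(4, 59)])
READ d @v2: history=[(1, 40), (2, 49)] -> pick v2 -> 49
READ c @v1: history=[] -> no version <= 1 -> NONE
READ f @v2: history=[(4, 59)] -> no version <= 2 -> NONE
v5: WRITE a=74  (a history now [(5, 74)])
v6: WRITE a=45  (a history now [(5, 74), (6, 45)])
v7: WRITE e=9  (e history now [(7, 9)])
v8: WRITE c=42  (c history now [(8, 42)])
v9: WRITE a=59  (a history now [(5, 74), (6, 45), (9, 59)])
READ d @v5: history=[(1, 40), (2, 49)] -> pick v2 -> 49
v10: WRITE a=61  (a history now [(5, 74), (6, 45), (9, 59), (10, 61)])
READ c @v8: history=[(8, 42)] -> pick v8 -> 42
v11: WRITE d=35  (d history now [(1, 40), (2, 49), (11, 35)])
v12: WRITE b=80  (b history now [(3, 29), (12, 80)])
READ e @v12: history=[(7, 9)] -> pick v7 -> 9
READ c @v10: history=[(8, 42)] -> pick v8 -> 42
READ d @v11: history=[(1, 40), (2, 49), (11, 35)] -> pick v11 -> 35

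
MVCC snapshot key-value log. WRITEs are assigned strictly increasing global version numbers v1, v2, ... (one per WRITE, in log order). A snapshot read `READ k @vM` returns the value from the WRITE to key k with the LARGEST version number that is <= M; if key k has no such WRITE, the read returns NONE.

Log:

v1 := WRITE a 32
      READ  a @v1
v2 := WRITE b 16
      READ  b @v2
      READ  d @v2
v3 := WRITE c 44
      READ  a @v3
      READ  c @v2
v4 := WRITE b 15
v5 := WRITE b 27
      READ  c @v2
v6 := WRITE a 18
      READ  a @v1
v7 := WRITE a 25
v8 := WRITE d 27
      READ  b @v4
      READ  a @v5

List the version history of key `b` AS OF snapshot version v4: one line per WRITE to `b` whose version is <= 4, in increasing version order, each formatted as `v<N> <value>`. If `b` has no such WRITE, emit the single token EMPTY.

Scan writes for key=b with version <= 4:
  v1 WRITE a 32 -> skip
  v2 WRITE b 16 -> keep
  v3 WRITE c 44 -> skip
  v4 WRITE b 15 -> keep
  v5 WRITE b 27 -> drop (> snap)
  v6 WRITE a 18 -> skip
  v7 WRITE a 25 -> skip
  v8 WRITE d 27 -> skip
Collected: [(2, 16), (4, 15)]

Answer: v2 16
v4 15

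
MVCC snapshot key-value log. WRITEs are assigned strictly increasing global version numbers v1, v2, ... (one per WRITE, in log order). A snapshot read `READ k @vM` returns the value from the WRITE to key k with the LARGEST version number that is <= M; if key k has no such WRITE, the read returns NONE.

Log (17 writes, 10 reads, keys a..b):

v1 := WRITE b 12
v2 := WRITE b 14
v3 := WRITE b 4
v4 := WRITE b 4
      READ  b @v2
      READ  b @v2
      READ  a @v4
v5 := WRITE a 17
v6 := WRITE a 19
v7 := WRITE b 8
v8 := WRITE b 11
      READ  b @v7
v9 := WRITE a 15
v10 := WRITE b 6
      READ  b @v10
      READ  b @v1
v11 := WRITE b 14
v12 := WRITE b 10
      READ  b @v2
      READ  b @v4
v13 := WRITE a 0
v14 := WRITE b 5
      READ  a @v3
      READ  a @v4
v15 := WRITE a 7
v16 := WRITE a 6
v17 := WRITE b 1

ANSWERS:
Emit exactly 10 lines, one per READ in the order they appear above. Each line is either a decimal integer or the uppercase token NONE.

v1: WRITE b=12  (b history now [(1, 12)])
v2: WRITE b=14  (b history now [(1, 12), (2, 14)])
v3: WRITE b=4  (b history now [(1, 12), (2, 14), (3, 4)])
v4: WRITE b=4  (b history now [(1, 12), (2, 14), (3, 4), (4, 4)])
READ b @v2: history=[(1, 12), (2, 14), (3, 4), (4, 4)] -> pick v2 -> 14
READ b @v2: history=[(1, 12), (2, 14), (3, 4), (4, 4)] -> pick v2 -> 14
READ a @v4: history=[] -> no version <= 4 -> NONE
v5: WRITE a=17  (a history now [(5, 17)])
v6: WRITE a=19  (a history now [(5, 17), (6, 19)])
v7: WRITE b=8  (b history now [(1, 12), (2, 14), (3, 4), (4, 4), (7, 8)])
v8: WRITE b=11  (b history now [(1, 12), (2, 14), (3, 4), (4, 4), (7, 8), (8, 11)])
READ b @v7: history=[(1, 12), (2, 14), (3, 4), (4, 4), (7, 8), (8, 11)] -> pick v7 -> 8
v9: WRITE a=15  (a history now [(5, 17), (6, 19), (9, 15)])
v10: WRITE b=6  (b history now [(1, 12), (2, 14), (3, 4), (4, 4), (7, 8), (8, 11), (10, 6)])
READ b @v10: history=[(1, 12), (2, 14), (3, 4), (4, 4), (7, 8), (8, 11), (10, 6)] -> pick v10 -> 6
READ b @v1: history=[(1, 12), (2, 14), (3, 4), (4, 4), (7, 8), (8, 11), (10, 6)] -> pick v1 -> 12
v11: WRITE b=14  (b history now [(1, 12), (2, 14), (3, 4), (4, 4), (7, 8), (8, 11), (10, 6), (11, 14)])
v12: WRITE b=10  (b history now [(1, 12), (2, 14), (3, 4), (4, 4), (7, 8), (8, 11), (10, 6), (11, 14), (12, 10)])
READ b @v2: history=[(1, 12), (2, 14), (3, 4), (4, 4), (7, 8), (8, 11), (10, 6), (11, 14), (12, 10)] -> pick v2 -> 14
READ b @v4: history=[(1, 12), (2, 14), (3, 4), (4, 4), (7, 8), (8, 11), (10, 6), (11, 14), (12, 10)] -> pick v4 -> 4
v13: WRITE a=0  (a history now [(5, 17), (6, 19), (9, 15), (13, 0)])
v14: WRITE b=5  (b history now [(1, 12), (2, 14), (3, 4), (4, 4), (7, 8), (8, 11), (10, 6), (11, 14), (12, 10), (14, 5)])
READ a @v3: history=[(5, 17), (6, 19), (9, 15), (13, 0)] -> no version <= 3 -> NONE
READ a @v4: history=[(5, 17), (6, 19), (9, 15), (13, 0)] -> no version <= 4 -> NONE
v15: WRITE a=7  (a history now [(5, 17), (6, 19), (9, 15), (13, 0), (15, 7)])
v16: WRITE a=6  (a history now [(5, 17), (6, 19), (9, 15), (13, 0), (15, 7), (16, 6)])
v17: WRITE b=1  (b history now [(1, 12), (2, 14), (3, 4), (4, 4), (7, 8), (8, 11), (10, 6), (11, 14), (12, 10), (14, 5), (17, 1)])

Answer: 14
14
NONE
8
6
12
14
4
NONE
NONE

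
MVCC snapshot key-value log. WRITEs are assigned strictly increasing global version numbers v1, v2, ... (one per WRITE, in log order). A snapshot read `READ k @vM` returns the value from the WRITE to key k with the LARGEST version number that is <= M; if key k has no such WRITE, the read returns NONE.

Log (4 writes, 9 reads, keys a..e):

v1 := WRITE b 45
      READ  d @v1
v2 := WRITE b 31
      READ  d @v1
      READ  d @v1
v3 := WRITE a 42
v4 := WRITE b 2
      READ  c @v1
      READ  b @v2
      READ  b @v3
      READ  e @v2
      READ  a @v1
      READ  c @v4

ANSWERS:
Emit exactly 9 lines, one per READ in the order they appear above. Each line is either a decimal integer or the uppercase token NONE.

v1: WRITE b=45  (b history now [(1, 45)])
READ d @v1: history=[] -> no version <= 1 -> NONE
v2: WRITE b=31  (b history now [(1, 45), (2, 31)])
READ d @v1: history=[] -> no version <= 1 -> NONE
READ d @v1: history=[] -> no version <= 1 -> NONE
v3: WRITE a=42  (a history now [(3, 42)])
v4: WRITE b=2  (b history now [(1, 45), (2, 31), (4, 2)])
READ c @v1: history=[] -> no version <= 1 -> NONE
READ b @v2: history=[(1, 45), (2, 31), (4, 2)] -> pick v2 -> 31
READ b @v3: history=[(1, 45), (2, 31), (4, 2)] -> pick v2 -> 31
READ e @v2: history=[] -> no version <= 2 -> NONE
READ a @v1: history=[(3, 42)] -> no version <= 1 -> NONE
READ c @v4: history=[] -> no version <= 4 -> NONE

Answer: NONE
NONE
NONE
NONE
31
31
NONE
NONE
NONE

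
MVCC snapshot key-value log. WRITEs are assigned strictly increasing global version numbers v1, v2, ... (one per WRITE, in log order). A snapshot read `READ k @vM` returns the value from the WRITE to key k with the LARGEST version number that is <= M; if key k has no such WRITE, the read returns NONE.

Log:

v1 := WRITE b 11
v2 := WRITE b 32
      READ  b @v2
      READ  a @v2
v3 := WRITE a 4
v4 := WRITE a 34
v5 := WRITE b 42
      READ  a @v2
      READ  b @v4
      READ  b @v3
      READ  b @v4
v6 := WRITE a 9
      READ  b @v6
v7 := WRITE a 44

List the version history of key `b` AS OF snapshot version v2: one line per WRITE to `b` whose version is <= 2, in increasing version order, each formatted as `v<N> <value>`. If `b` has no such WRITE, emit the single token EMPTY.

Answer: v1 11
v2 32

Derivation:
Scan writes for key=b with version <= 2:
  v1 WRITE b 11 -> keep
  v2 WRITE b 32 -> keep
  v3 WRITE a 4 -> skip
  v4 WRITE a 34 -> skip
  v5 WRITE b 42 -> drop (> snap)
  v6 WRITE a 9 -> skip
  v7 WRITE a 44 -> skip
Collected: [(1, 11), (2, 32)]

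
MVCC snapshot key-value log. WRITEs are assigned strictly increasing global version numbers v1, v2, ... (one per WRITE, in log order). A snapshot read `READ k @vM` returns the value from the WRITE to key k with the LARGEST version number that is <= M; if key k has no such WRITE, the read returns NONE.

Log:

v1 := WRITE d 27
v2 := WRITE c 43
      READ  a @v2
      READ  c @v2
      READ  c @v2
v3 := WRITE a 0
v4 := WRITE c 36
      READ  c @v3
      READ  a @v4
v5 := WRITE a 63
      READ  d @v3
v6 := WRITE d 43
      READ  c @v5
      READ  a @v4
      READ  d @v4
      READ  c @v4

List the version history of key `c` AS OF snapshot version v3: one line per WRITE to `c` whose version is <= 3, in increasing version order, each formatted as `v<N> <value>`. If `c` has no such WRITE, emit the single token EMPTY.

Answer: v2 43

Derivation:
Scan writes for key=c with version <= 3:
  v1 WRITE d 27 -> skip
  v2 WRITE c 43 -> keep
  v3 WRITE a 0 -> skip
  v4 WRITE c 36 -> drop (> snap)
  v5 WRITE a 63 -> skip
  v6 WRITE d 43 -> skip
Collected: [(2, 43)]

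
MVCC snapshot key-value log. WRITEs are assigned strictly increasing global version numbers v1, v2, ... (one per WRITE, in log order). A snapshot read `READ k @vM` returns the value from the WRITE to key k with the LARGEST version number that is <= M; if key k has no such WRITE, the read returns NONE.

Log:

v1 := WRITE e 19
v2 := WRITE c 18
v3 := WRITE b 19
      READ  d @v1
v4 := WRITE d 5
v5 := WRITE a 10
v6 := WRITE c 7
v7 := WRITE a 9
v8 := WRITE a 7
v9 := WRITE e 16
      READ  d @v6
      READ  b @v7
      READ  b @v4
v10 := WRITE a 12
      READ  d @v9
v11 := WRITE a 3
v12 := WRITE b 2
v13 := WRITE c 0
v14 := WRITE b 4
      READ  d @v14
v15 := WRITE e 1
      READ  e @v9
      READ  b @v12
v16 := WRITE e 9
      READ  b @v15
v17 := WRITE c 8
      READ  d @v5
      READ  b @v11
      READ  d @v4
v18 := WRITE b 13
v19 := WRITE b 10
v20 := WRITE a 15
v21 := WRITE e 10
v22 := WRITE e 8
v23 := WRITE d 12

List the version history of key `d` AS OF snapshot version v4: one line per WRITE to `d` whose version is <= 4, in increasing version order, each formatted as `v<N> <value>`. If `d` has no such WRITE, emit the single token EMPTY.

Answer: v4 5

Derivation:
Scan writes for key=d with version <= 4:
  v1 WRITE e 19 -> skip
  v2 WRITE c 18 -> skip
  v3 WRITE b 19 -> skip
  v4 WRITE d 5 -> keep
  v5 WRITE a 10 -> skip
  v6 WRITE c 7 -> skip
  v7 WRITE a 9 -> skip
  v8 WRITE a 7 -> skip
  v9 WRITE e 16 -> skip
  v10 WRITE a 12 -> skip
  v11 WRITE a 3 -> skip
  v12 WRITE b 2 -> skip
  v13 WRITE c 0 -> skip
  v14 WRITE b 4 -> skip
  v15 WRITE e 1 -> skip
  v16 WRITE e 9 -> skip
  v17 WRITE c 8 -> skip
  v18 WRITE b 13 -> skip
  v19 WRITE b 10 -> skip
  v20 WRITE a 15 -> skip
  v21 WRITE e 10 -> skip
  v22 WRITE e 8 -> skip
  v23 WRITE d 12 -> drop (> snap)
Collected: [(4, 5)]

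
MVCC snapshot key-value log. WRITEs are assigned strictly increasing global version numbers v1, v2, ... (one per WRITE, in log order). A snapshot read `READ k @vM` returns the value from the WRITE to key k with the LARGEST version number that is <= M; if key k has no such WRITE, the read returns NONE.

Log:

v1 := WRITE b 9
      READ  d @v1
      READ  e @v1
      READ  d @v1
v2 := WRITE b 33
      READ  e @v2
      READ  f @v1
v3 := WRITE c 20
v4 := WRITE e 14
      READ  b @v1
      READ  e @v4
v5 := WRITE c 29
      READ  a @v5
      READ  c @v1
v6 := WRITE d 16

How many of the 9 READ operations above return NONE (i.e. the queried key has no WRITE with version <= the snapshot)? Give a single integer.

Answer: 7

Derivation:
v1: WRITE b=9  (b history now [(1, 9)])
READ d @v1: history=[] -> no version <= 1 -> NONE
READ e @v1: history=[] -> no version <= 1 -> NONE
READ d @v1: history=[] -> no version <= 1 -> NONE
v2: WRITE b=33  (b history now [(1, 9), (2, 33)])
READ e @v2: history=[] -> no version <= 2 -> NONE
READ f @v1: history=[] -> no version <= 1 -> NONE
v3: WRITE c=20  (c history now [(3, 20)])
v4: WRITE e=14  (e history now [(4, 14)])
READ b @v1: history=[(1, 9), (2, 33)] -> pick v1 -> 9
READ e @v4: history=[(4, 14)] -> pick v4 -> 14
v5: WRITE c=29  (c history now [(3, 20), (5, 29)])
READ a @v5: history=[] -> no version <= 5 -> NONE
READ c @v1: history=[(3, 20), (5, 29)] -> no version <= 1 -> NONE
v6: WRITE d=16  (d history now [(6, 16)])
Read results in order: ['NONE', 'NONE', 'NONE', 'NONE', 'NONE', '9', '14', 'NONE', 'NONE']
NONE count = 7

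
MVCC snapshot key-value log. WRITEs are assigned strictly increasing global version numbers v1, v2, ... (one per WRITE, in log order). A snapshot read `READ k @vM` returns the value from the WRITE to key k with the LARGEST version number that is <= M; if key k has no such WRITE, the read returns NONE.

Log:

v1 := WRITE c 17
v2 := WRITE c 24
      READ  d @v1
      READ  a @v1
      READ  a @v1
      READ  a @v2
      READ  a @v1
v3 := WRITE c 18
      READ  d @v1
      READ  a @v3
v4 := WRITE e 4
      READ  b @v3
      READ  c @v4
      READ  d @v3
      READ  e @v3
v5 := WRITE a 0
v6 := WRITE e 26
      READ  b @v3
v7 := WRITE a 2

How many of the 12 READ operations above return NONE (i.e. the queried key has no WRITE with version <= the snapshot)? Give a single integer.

Answer: 11

Derivation:
v1: WRITE c=17  (c history now [(1, 17)])
v2: WRITE c=24  (c history now [(1, 17), (2, 24)])
READ d @v1: history=[] -> no version <= 1 -> NONE
READ a @v1: history=[] -> no version <= 1 -> NONE
READ a @v1: history=[] -> no version <= 1 -> NONE
READ a @v2: history=[] -> no version <= 2 -> NONE
READ a @v1: history=[] -> no version <= 1 -> NONE
v3: WRITE c=18  (c history now [(1, 17), (2, 24), (3, 18)])
READ d @v1: history=[] -> no version <= 1 -> NONE
READ a @v3: history=[] -> no version <= 3 -> NONE
v4: WRITE e=4  (e history now [(4, 4)])
READ b @v3: history=[] -> no version <= 3 -> NONE
READ c @v4: history=[(1, 17), (2, 24), (3, 18)] -> pick v3 -> 18
READ d @v3: history=[] -> no version <= 3 -> NONE
READ e @v3: history=[(4, 4)] -> no version <= 3 -> NONE
v5: WRITE a=0  (a history now [(5, 0)])
v6: WRITE e=26  (e history now [(4, 4), (6, 26)])
READ b @v3: history=[] -> no version <= 3 -> NONE
v7: WRITE a=2  (a history now [(5, 0), (7, 2)])
Read results in order: ['NONE', 'NONE', 'NONE', 'NONE', 'NONE', 'NONE', 'NONE', 'NONE', '18', 'NONE', 'NONE', 'NONE']
NONE count = 11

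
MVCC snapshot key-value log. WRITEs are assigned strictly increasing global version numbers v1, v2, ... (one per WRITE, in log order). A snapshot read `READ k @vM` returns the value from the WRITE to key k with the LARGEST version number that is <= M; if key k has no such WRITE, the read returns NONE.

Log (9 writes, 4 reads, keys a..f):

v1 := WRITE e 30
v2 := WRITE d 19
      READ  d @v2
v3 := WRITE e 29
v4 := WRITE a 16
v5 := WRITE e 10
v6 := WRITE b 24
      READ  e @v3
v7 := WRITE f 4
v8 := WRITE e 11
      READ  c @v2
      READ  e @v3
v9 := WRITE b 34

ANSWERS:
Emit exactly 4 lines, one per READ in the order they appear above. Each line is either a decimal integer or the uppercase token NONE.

Answer: 19
29
NONE
29

Derivation:
v1: WRITE e=30  (e history now [(1, 30)])
v2: WRITE d=19  (d history now [(2, 19)])
READ d @v2: history=[(2, 19)] -> pick v2 -> 19
v3: WRITE e=29  (e history now [(1, 30), (3, 29)])
v4: WRITE a=16  (a history now [(4, 16)])
v5: WRITE e=10  (e history now [(1, 30), (3, 29), (5, 10)])
v6: WRITE b=24  (b history now [(6, 24)])
READ e @v3: history=[(1, 30), (3, 29), (5, 10)] -> pick v3 -> 29
v7: WRITE f=4  (f history now [(7, 4)])
v8: WRITE e=11  (e history now [(1, 30), (3, 29), (5, 10), (8, 11)])
READ c @v2: history=[] -> no version <= 2 -> NONE
READ e @v3: history=[(1, 30), (3, 29), (5, 10), (8, 11)] -> pick v3 -> 29
v9: WRITE b=34  (b history now [(6, 24), (9, 34)])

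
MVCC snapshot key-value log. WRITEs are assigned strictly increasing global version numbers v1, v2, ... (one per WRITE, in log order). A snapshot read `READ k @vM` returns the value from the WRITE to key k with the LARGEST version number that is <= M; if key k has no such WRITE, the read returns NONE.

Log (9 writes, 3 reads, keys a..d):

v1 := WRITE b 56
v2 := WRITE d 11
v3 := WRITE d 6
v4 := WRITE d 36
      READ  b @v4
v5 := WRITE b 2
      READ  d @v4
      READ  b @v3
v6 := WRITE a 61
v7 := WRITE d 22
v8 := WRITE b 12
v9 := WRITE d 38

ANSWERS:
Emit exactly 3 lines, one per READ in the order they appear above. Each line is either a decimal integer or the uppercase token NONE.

Answer: 56
36
56

Derivation:
v1: WRITE b=56  (b history now [(1, 56)])
v2: WRITE d=11  (d history now [(2, 11)])
v3: WRITE d=6  (d history now [(2, 11), (3, 6)])
v4: WRITE d=36  (d history now [(2, 11), (3, 6), (4, 36)])
READ b @v4: history=[(1, 56)] -> pick v1 -> 56
v5: WRITE b=2  (b history now [(1, 56), (5, 2)])
READ d @v4: history=[(2, 11), (3, 6), (4, 36)] -> pick v4 -> 36
READ b @v3: history=[(1, 56), (5, 2)] -> pick v1 -> 56
v6: WRITE a=61  (a history now [(6, 61)])
v7: WRITE d=22  (d history now [(2, 11), (3, 6), (4, 36), (7, 22)])
v8: WRITE b=12  (b history now [(1, 56), (5, 2), (8, 12)])
v9: WRITE d=38  (d history now [(2, 11), (3, 6), (4, 36), (7, 22), (9, 38)])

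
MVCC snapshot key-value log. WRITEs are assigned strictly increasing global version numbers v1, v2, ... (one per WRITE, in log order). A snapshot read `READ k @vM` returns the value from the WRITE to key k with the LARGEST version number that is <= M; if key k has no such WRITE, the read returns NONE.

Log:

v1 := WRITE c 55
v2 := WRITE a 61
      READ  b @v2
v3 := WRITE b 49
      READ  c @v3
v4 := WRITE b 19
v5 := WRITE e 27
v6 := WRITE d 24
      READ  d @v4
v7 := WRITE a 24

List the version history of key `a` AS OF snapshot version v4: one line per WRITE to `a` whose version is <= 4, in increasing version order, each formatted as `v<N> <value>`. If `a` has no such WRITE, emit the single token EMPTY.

Answer: v2 61

Derivation:
Scan writes for key=a with version <= 4:
  v1 WRITE c 55 -> skip
  v2 WRITE a 61 -> keep
  v3 WRITE b 49 -> skip
  v4 WRITE b 19 -> skip
  v5 WRITE e 27 -> skip
  v6 WRITE d 24 -> skip
  v7 WRITE a 24 -> drop (> snap)
Collected: [(2, 61)]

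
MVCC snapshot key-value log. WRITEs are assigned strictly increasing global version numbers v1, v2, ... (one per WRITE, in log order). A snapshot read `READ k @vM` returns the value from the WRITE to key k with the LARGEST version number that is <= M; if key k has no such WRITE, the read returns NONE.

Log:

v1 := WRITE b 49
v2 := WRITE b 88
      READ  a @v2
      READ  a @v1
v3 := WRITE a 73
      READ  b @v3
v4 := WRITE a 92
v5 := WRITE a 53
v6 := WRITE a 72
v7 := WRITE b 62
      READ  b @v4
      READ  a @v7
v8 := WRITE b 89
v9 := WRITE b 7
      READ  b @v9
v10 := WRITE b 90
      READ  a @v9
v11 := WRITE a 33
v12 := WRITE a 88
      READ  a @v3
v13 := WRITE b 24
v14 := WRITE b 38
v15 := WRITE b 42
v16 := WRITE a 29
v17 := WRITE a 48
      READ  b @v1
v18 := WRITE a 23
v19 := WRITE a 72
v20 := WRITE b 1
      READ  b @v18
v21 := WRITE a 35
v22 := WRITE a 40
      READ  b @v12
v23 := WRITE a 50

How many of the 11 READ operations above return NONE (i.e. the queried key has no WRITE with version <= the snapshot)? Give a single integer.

Answer: 2

Derivation:
v1: WRITE b=49  (b history now [(1, 49)])
v2: WRITE b=88  (b history now [(1, 49), (2, 88)])
READ a @v2: history=[] -> no version <= 2 -> NONE
READ a @v1: history=[] -> no version <= 1 -> NONE
v3: WRITE a=73  (a history now [(3, 73)])
READ b @v3: history=[(1, 49), (2, 88)] -> pick v2 -> 88
v4: WRITE a=92  (a history now [(3, 73), (4, 92)])
v5: WRITE a=53  (a history now [(3, 73), (4, 92), (5, 53)])
v6: WRITE a=72  (a history now [(3, 73), (4, 92), (5, 53), (6, 72)])
v7: WRITE b=62  (b history now [(1, 49), (2, 88), (7, 62)])
READ b @v4: history=[(1, 49), (2, 88), (7, 62)] -> pick v2 -> 88
READ a @v7: history=[(3, 73), (4, 92), (5, 53), (6, 72)] -> pick v6 -> 72
v8: WRITE b=89  (b history now [(1, 49), (2, 88), (7, 62), (8, 89)])
v9: WRITE b=7  (b history now [(1, 49), (2, 88), (7, 62), (8, 89), (9, 7)])
READ b @v9: history=[(1, 49), (2, 88), (7, 62), (8, 89), (9, 7)] -> pick v9 -> 7
v10: WRITE b=90  (b history now [(1, 49), (2, 88), (7, 62), (8, 89), (9, 7), (10, 90)])
READ a @v9: history=[(3, 73), (4, 92), (5, 53), (6, 72)] -> pick v6 -> 72
v11: WRITE a=33  (a history now [(3, 73), (4, 92), (5, 53), (6, 72), (11, 33)])
v12: WRITE a=88  (a history now [(3, 73), (4, 92), (5, 53), (6, 72), (11, 33), (12, 88)])
READ a @v3: history=[(3, 73), (4, 92), (5, 53), (6, 72), (11, 33), (12, 88)] -> pick v3 -> 73
v13: WRITE b=24  (b history now [(1, 49), (2, 88), (7, 62), (8, 89), (9, 7), (10, 90), (13, 24)])
v14: WRITE b=38  (b history now [(1, 49), (2, 88), (7, 62), (8, 89), (9, 7), (10, 90), (13, 24), (14, 38)])
v15: WRITE b=42  (b history now [(1, 49), (2, 88), (7, 62), (8, 89), (9, 7), (10, 90), (13, 24), (14, 38), (15, 42)])
v16: WRITE a=29  (a history now [(3, 73), (4, 92), (5, 53), (6, 72), (11, 33), (12, 88), (16, 29)])
v17: WRITE a=48  (a history now [(3, 73), (4, 92), (5, 53), (6, 72), (11, 33), (12, 88), (16, 29), (17, 48)])
READ b @v1: history=[(1, 49), (2, 88), (7, 62), (8, 89), (9, 7), (10, 90), (13, 24), (14, 38), (15, 42)] -> pick v1 -> 49
v18: WRITE a=23  (a history now [(3, 73), (4, 92), (5, 53), (6, 72), (11, 33), (12, 88), (16, 29), (17, 48), (18, 23)])
v19: WRITE a=72  (a history now [(3, 73), (4, 92), (5, 53), (6, 72), (11, 33), (12, 88), (16, 29), (17, 48), (18, 23), (19, 72)])
v20: WRITE b=1  (b history now [(1, 49), (2, 88), (7, 62), (8, 89), (9, 7), (10, 90), (13, 24), (14, 38), (15, 42), (20, 1)])
READ b @v18: history=[(1, 49), (2, 88), (7, 62), (8, 89), (9, 7), (10, 90), (13, 24), (14, 38), (15, 42), (20, 1)] -> pick v15 -> 42
v21: WRITE a=35  (a history now [(3, 73), (4, 92), (5, 53), (6, 72), (11, 33), (12, 88), (16, 29), (17, 48), (18, 23), (19, 72), (21, 35)])
v22: WRITE a=40  (a history now [(3, 73), (4, 92), (5, 53), (6, 72), (11, 33), (12, 88), (16, 29), (17, 48), (18, 23), (19, 72), (21, 35), (22, 40)])
READ b @v12: history=[(1, 49), (2, 88), (7, 62), (8, 89), (9, 7), (10, 90), (13, 24), (14, 38), (15, 42), (20, 1)] -> pick v10 -> 90
v23: WRITE a=50  (a history now [(3, 73), (4, 92), (5, 53), (6, 72), (11, 33), (12, 88), (16, 29), (17, 48), (18, 23), (19, 72), (21, 35), (22, 40), (23, 50)])
Read results in order: ['NONE', 'NONE', '88', '88', '72', '7', '72', '73', '49', '42', '90']
NONE count = 2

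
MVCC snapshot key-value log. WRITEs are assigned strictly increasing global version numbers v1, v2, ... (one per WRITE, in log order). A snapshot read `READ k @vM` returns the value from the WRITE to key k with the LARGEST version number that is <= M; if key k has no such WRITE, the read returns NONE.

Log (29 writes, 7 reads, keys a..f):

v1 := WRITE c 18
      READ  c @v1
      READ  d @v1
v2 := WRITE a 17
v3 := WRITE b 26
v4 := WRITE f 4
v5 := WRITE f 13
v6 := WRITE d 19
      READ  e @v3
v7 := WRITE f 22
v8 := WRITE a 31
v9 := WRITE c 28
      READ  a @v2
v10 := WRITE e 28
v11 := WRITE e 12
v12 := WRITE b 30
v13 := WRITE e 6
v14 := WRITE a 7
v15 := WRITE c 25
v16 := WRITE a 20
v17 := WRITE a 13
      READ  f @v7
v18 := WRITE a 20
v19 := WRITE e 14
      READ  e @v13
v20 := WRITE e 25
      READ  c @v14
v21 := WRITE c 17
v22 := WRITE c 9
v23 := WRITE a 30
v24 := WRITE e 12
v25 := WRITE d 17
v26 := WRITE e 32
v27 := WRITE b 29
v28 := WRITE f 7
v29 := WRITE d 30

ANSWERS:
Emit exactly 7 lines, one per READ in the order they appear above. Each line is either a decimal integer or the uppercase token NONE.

Answer: 18
NONE
NONE
17
22
6
28

Derivation:
v1: WRITE c=18  (c history now [(1, 18)])
READ c @v1: history=[(1, 18)] -> pick v1 -> 18
READ d @v1: history=[] -> no version <= 1 -> NONE
v2: WRITE a=17  (a history now [(2, 17)])
v3: WRITE b=26  (b history now [(3, 26)])
v4: WRITE f=4  (f history now [(4, 4)])
v5: WRITE f=13  (f history now [(4, 4), (5, 13)])
v6: WRITE d=19  (d history now [(6, 19)])
READ e @v3: history=[] -> no version <= 3 -> NONE
v7: WRITE f=22  (f history now [(4, 4), (5, 13), (7, 22)])
v8: WRITE a=31  (a history now [(2, 17), (8, 31)])
v9: WRITE c=28  (c history now [(1, 18), (9, 28)])
READ a @v2: history=[(2, 17), (8, 31)] -> pick v2 -> 17
v10: WRITE e=28  (e history now [(10, 28)])
v11: WRITE e=12  (e history now [(10, 28), (11, 12)])
v12: WRITE b=30  (b history now [(3, 26), (12, 30)])
v13: WRITE e=6  (e history now [(10, 28), (11, 12), (13, 6)])
v14: WRITE a=7  (a history now [(2, 17), (8, 31), (14, 7)])
v15: WRITE c=25  (c history now [(1, 18), (9, 28), (15, 25)])
v16: WRITE a=20  (a history now [(2, 17), (8, 31), (14, 7), (16, 20)])
v17: WRITE a=13  (a history now [(2, 17), (8, 31), (14, 7), (16, 20), (17, 13)])
READ f @v7: history=[(4, 4), (5, 13), (7, 22)] -> pick v7 -> 22
v18: WRITE a=20  (a history now [(2, 17), (8, 31), (14, 7), (16, 20), (17, 13), (18, 20)])
v19: WRITE e=14  (e history now [(10, 28), (11, 12), (13, 6), (19, 14)])
READ e @v13: history=[(10, 28), (11, 12), (13, 6), (19, 14)] -> pick v13 -> 6
v20: WRITE e=25  (e history now [(10, 28), (11, 12), (13, 6), (19, 14), (20, 25)])
READ c @v14: history=[(1, 18), (9, 28), (15, 25)] -> pick v9 -> 28
v21: WRITE c=17  (c history now [(1, 18), (9, 28), (15, 25), (21, 17)])
v22: WRITE c=9  (c history now [(1, 18), (9, 28), (15, 25), (21, 17), (22, 9)])
v23: WRITE a=30  (a history now [(2, 17), (8, 31), (14, 7), (16, 20), (17, 13), (18, 20), (23, 30)])
v24: WRITE e=12  (e history now [(10, 28), (11, 12), (13, 6), (19, 14), (20, 25), (24, 12)])
v25: WRITE d=17  (d history now [(6, 19), (25, 17)])
v26: WRITE e=32  (e history now [(10, 28), (11, 12), (13, 6), (19, 14), (20, 25), (24, 12), (26, 32)])
v27: WRITE b=29  (b history now [(3, 26), (12, 30), (27, 29)])
v28: WRITE f=7  (f history now [(4, 4), (5, 13), (7, 22), (28, 7)])
v29: WRITE d=30  (d history now [(6, 19), (25, 17), (29, 30)])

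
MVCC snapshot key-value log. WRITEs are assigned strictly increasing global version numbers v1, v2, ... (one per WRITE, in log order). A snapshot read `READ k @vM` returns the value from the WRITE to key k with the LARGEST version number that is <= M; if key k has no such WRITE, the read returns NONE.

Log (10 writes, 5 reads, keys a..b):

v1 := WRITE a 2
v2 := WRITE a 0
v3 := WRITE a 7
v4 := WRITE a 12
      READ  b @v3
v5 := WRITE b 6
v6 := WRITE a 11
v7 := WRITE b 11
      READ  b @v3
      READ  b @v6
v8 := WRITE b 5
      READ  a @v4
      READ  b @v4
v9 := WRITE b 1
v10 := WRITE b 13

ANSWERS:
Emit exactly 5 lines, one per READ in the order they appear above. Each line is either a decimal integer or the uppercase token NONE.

Answer: NONE
NONE
6
12
NONE

Derivation:
v1: WRITE a=2  (a history now [(1, 2)])
v2: WRITE a=0  (a history now [(1, 2), (2, 0)])
v3: WRITE a=7  (a history now [(1, 2), (2, 0), (3, 7)])
v4: WRITE a=12  (a history now [(1, 2), (2, 0), (3, 7), (4, 12)])
READ b @v3: history=[] -> no version <= 3 -> NONE
v5: WRITE b=6  (b history now [(5, 6)])
v6: WRITE a=11  (a history now [(1, 2), (2, 0), (3, 7), (4, 12), (6, 11)])
v7: WRITE b=11  (b history now [(5, 6), (7, 11)])
READ b @v3: history=[(5, 6), (7, 11)] -> no version <= 3 -> NONE
READ b @v6: history=[(5, 6), (7, 11)] -> pick v5 -> 6
v8: WRITE b=5  (b history now [(5, 6), (7, 11), (8, 5)])
READ a @v4: history=[(1, 2), (2, 0), (3, 7), (4, 12), (6, 11)] -> pick v4 -> 12
READ b @v4: history=[(5, 6), (7, 11), (8, 5)] -> no version <= 4 -> NONE
v9: WRITE b=1  (b history now [(5, 6), (7, 11), (8, 5), (9, 1)])
v10: WRITE b=13  (b history now [(5, 6), (7, 11), (8, 5), (9, 1), (10, 13)])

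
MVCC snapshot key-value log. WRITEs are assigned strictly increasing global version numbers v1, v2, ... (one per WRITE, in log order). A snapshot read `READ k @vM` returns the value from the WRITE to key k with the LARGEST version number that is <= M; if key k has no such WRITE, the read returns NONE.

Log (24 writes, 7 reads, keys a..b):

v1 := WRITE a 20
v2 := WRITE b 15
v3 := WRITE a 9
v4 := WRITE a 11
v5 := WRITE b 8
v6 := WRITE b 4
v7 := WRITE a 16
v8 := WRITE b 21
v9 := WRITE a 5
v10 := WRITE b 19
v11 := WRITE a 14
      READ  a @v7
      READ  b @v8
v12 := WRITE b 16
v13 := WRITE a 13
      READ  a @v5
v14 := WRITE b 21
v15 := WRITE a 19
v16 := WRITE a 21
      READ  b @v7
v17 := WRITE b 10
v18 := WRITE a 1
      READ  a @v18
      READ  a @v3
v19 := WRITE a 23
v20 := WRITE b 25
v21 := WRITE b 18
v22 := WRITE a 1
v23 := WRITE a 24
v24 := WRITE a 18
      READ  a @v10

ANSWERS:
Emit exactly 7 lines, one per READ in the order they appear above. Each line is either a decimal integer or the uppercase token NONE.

v1: WRITE a=20  (a history now [(1, 20)])
v2: WRITE b=15  (b history now [(2, 15)])
v3: WRITE a=9  (a history now [(1, 20), (3, 9)])
v4: WRITE a=11  (a history now [(1, 20), (3, 9), (4, 11)])
v5: WRITE b=8  (b history now [(2, 15), (5, 8)])
v6: WRITE b=4  (b history now [(2, 15), (5, 8), (6, 4)])
v7: WRITE a=16  (a history now [(1, 20), (3, 9), (4, 11), (7, 16)])
v8: WRITE b=21  (b history now [(2, 15), (5, 8), (6, 4), (8, 21)])
v9: WRITE a=5  (a history now [(1, 20), (3, 9), (4, 11), (7, 16), (9, 5)])
v10: WRITE b=19  (b history now [(2, 15), (5, 8), (6, 4), (8, 21), (10, 19)])
v11: WRITE a=14  (a history now [(1, 20), (3, 9), (4, 11), (7, 16), (9, 5), (11, 14)])
READ a @v7: history=[(1, 20), (3, 9), (4, 11), (7, 16), (9, 5), (11, 14)] -> pick v7 -> 16
READ b @v8: history=[(2, 15), (5, 8), (6, 4), (8, 21), (10, 19)] -> pick v8 -> 21
v12: WRITE b=16  (b history now [(2, 15), (5, 8), (6, 4), (8, 21), (10, 19), (12, 16)])
v13: WRITE a=13  (a history now [(1, 20), (3, 9), (4, 11), (7, 16), (9, 5), (11, 14), (13, 13)])
READ a @v5: history=[(1, 20), (3, 9), (4, 11), (7, 16), (9, 5), (11, 14), (13, 13)] -> pick v4 -> 11
v14: WRITE b=21  (b history now [(2, 15), (5, 8), (6, 4), (8, 21), (10, 19), (12, 16), (14, 21)])
v15: WRITE a=19  (a history now [(1, 20), (3, 9), (4, 11), (7, 16), (9, 5), (11, 14), (13, 13), (15, 19)])
v16: WRITE a=21  (a history now [(1, 20), (3, 9), (4, 11), (7, 16), (9, 5), (11, 14), (13, 13), (15, 19), (16, 21)])
READ b @v7: history=[(2, 15), (5, 8), (6, 4), (8, 21), (10, 19), (12, 16), (14, 21)] -> pick v6 -> 4
v17: WRITE b=10  (b history now [(2, 15), (5, 8), (6, 4), (8, 21), (10, 19), (12, 16), (14, 21), (17, 10)])
v18: WRITE a=1  (a history now [(1, 20), (3, 9), (4, 11), (7, 16), (9, 5), (11, 14), (13, 13), (15, 19), (16, 21), (18, 1)])
READ a @v18: history=[(1, 20), (3, 9), (4, 11), (7, 16), (9, 5), (11, 14), (13, 13), (15, 19), (16, 21), (18, 1)] -> pick v18 -> 1
READ a @v3: history=[(1, 20), (3, 9), (4, 11), (7, 16), (9, 5), (11, 14), (13, 13), (15, 19), (16, 21), (18, 1)] -> pick v3 -> 9
v19: WRITE a=23  (a history now [(1, 20), (3, 9), (4, 11), (7, 16), (9, 5), (11, 14), (13, 13), (15, 19), (16, 21), (18, 1), (19, 23)])
v20: WRITE b=25  (b history now [(2, 15), (5, 8), (6, 4), (8, 21), (10, 19), (12, 16), (14, 21), (17, 10), (20, 25)])
v21: WRITE b=18  (b history now [(2, 15), (5, 8), (6, 4), (8, 21), (10, 19), (12, 16), (14, 21), (17, 10), (20, 25), (21, 18)])
v22: WRITE a=1  (a history now [(1, 20), (3, 9), (4, 11), (7, 16), (9, 5), (11, 14), (13, 13), (15, 19), (16, 21), (18, 1), (19, 23), (22, 1)])
v23: WRITE a=24  (a history now [(1, 20), (3, 9), (4, 11), (7, 16), (9, 5), (11, 14), (13, 13), (15, 19), (16, 21), (18, 1), (19, 23), (22, 1), (23, 24)])
v24: WRITE a=18  (a history now [(1, 20), (3, 9), (4, 11), (7, 16), (9, 5), (11, 14), (13, 13), (15, 19), (16, 21), (18, 1), (19, 23), (22, 1), (23, 24), (24, 18)])
READ a @v10: history=[(1, 20), (3, 9), (4, 11), (7, 16), (9, 5), (11, 14), (13, 13), (15, 19), (16, 21), (18, 1), (19, 23), (22, 1), (23, 24), (24, 18)] -> pick v9 -> 5

Answer: 16
21
11
4
1
9
5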